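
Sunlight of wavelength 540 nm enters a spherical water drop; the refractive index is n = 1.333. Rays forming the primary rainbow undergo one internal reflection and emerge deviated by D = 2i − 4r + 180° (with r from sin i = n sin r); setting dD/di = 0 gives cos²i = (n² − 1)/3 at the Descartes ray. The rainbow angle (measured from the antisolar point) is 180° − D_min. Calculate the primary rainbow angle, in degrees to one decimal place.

cos²i = (1.77689 − 1)/3 = 0.25896; i = arccos(0.50888) = 59.410°.
sin r = sin 59.410°/1.333 = 0.64579; r = 40.225°.
D_min = 2·59.410° − 4·40.225° + 180° = 137.922°.
Rainbow angle = 180° − D_min = 42.078°.

42.1°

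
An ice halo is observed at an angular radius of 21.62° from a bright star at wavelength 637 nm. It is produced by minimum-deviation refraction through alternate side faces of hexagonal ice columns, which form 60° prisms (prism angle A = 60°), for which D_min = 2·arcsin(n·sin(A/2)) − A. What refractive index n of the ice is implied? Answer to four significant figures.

Rearranging: n = sin((D_min + A)/2) / sin(A/2).
(D_min + A)/2 = (21.62° + 60°)/2 = 40.810°.
n = sin 40.810° / sin 30° = 0.6536 / 0.5000 = 1.3071.

1.307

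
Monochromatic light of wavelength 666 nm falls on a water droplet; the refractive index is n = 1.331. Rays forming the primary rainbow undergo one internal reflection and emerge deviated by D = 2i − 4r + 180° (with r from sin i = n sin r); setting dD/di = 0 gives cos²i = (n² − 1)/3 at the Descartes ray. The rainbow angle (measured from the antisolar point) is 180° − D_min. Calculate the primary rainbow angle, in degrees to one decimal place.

42.4°

cos²i = (1.77156 − 1)/3 = 0.25719; i = arccos(0.50714) = 59.527°.
sin r = sin 59.527°/1.331 = 0.64753; r = 40.356°.
D_min = 2·59.527° − 4·40.356° + 180° = 137.630°.
Rainbow angle = 180° − D_min = 42.370°.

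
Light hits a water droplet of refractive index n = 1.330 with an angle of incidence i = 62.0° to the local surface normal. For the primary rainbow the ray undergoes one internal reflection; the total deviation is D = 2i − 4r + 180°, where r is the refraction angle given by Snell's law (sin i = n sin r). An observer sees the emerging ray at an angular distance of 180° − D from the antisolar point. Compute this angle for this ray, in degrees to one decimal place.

sin r = sin 62.0° / 1.330 = 0.8829/1.330 = 0.6639; r = 41.60°.
D = 2·62.0° − 4·41.60° + 180° = 124.00° − 166.38° + 180° = 137.62°.
Angle from antisolar point = 180° − D = 42.38°.

42.4°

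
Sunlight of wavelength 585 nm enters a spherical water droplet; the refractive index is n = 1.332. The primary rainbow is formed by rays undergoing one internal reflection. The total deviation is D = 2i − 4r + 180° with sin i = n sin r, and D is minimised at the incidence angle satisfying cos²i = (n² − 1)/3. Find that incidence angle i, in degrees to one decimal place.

cos²i = (1.332² − 1)/3 = (1.77422 − 1)/3 = 0.25807.
cos i = 0.50801, so i = 59.469°.

59.5°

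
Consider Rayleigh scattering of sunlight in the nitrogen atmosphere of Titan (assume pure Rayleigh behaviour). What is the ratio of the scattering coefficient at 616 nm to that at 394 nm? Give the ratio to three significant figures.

Rayleigh scattering ∝ λ⁻⁴, so the ratio of coefficients is the inverse fourth power of the wavelength ratio.
σ(616)/σ(394) = (394/616)⁴ = (0.6396)⁴ = 0.1674.

0.167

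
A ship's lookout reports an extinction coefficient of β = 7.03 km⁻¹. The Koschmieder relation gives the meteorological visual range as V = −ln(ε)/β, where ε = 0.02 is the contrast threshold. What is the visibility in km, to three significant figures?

0.556 km

V = −ln(0.02) / 7.03 = 3.912 / 7.03 = 0.5565 km.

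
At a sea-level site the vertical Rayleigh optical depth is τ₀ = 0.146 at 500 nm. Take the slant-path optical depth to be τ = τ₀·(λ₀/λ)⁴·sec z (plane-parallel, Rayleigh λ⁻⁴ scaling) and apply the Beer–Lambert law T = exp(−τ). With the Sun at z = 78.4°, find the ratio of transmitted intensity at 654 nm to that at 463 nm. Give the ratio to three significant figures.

2.09

Airmass: sec 78.4° = 4.9732.
τ(654 nm) = 0.146 × (500/654)⁴ × 4.9732 = 0.146 × 0.3416 × 4.9732 = 0.2481.
τ(463 nm) = 0.146 × (500/463)⁴ × 4.9732 = 0.146 × 1.3601 × 4.9732 = 0.9875.
T(654)/T(463) = exp(τ_B − τ_A) = exp(0.7395) = 2.0948.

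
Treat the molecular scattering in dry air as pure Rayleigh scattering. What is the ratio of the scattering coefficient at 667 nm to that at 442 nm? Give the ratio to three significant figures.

0.193

Rayleigh scattering ∝ λ⁻⁴, so the ratio of coefficients is the inverse fourth power of the wavelength ratio.
σ(667)/σ(442) = (442/667)⁴ = (0.6627)⁴ = 0.1928.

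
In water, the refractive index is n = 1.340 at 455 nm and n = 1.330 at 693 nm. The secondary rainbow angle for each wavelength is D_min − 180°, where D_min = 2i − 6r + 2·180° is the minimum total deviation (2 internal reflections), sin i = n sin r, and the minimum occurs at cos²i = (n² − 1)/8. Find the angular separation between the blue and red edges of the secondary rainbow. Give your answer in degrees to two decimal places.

2.61°

At 455 nm (n = 1.340): cos²i = 0.09945 → i = 71.618°, r = 45.088°, D_min = 232.709°, rainbow angle = 52.709°.
At 693 nm (n = 1.330): cos²i = 0.09611 → i = 71.940°, r = 45.630°, D_min = 230.101°, rainbow angle = 50.101°.
Angular width = |52.709° − 50.101°| = 2.608°.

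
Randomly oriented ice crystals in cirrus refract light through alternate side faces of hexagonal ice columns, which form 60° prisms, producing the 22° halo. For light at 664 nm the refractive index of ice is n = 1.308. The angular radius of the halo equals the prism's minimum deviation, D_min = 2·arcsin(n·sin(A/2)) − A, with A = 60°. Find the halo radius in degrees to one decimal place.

n·sin(A/2) = 1.308 × sin 30° = 1.308 × 0.5000 = 0.6540.
D_min = 2·arcsin(0.6540) − 60° = 2 × 40.844° − 60° = 21.688°.

21.7°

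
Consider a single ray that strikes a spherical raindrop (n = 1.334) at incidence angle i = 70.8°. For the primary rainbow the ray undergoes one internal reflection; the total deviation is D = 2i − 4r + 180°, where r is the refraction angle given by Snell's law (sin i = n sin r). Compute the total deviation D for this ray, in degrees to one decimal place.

sin r = sin 70.8° / 1.334 = 0.9444/1.334 = 0.7079; r = 45.07°.
D = 2·70.8° − 4·45.07° + 180° = 141.60° − 180.27° + 180° = 141.33°.

141.3°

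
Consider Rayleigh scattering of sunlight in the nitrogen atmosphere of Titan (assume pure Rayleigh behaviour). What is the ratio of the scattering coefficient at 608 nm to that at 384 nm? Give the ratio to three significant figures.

0.159

Rayleigh scattering ∝ λ⁻⁴, so the ratio of coefficients is the inverse fourth power of the wavelength ratio.
σ(608)/σ(384) = (384/608)⁴ = (0.6316)⁴ = 0.1591.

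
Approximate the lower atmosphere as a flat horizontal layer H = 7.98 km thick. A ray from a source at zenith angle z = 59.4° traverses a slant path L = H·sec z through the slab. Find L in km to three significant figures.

sec z = 1/cos 59.4° = 1.9645.
L = 7.98 × 1.9645 = 15.677 km.

15.7 km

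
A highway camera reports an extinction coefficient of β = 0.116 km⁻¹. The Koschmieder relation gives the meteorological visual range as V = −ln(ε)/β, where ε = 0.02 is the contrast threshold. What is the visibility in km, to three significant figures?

33.7 km

V = −ln(0.02) / 0.116 = 3.912 / 0.116 = 33.7243 km.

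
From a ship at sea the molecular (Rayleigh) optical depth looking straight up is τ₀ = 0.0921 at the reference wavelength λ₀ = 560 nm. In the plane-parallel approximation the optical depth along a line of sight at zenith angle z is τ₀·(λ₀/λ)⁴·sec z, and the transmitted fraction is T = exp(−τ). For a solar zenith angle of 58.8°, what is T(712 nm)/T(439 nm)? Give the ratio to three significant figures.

1.50

Airmass: sec 58.8° = 1.9304.
τ(712 nm) = 0.0921 × (560/712)⁴ × 1.9304 = 0.0921 × 0.3827 × 1.9304 = 0.0680.
τ(439 nm) = 0.0921 × (560/439)⁴ × 1.9304 = 0.0921 × 2.6479 × 1.9304 = 0.4708.
T(712)/T(439) = exp(τ_B − τ_A) = exp(0.4027) = 1.4959.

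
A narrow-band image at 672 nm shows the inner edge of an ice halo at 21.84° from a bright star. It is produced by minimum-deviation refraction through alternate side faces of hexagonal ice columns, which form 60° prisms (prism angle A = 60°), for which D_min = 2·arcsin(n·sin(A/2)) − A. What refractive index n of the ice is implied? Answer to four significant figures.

1.310

Rearranging: n = sin((D_min + A)/2) / sin(A/2).
(D_min + A)/2 = (21.84° + 60°)/2 = 40.920°.
n = sin 40.920° / sin 30° = 0.6550 / 0.5000 = 1.3100.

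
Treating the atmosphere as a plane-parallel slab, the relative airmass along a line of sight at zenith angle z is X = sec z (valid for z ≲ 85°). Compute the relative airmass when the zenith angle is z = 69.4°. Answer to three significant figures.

X = sec z = 1/cos 69.4° = 1/0.3518 = 2.8422.

2.84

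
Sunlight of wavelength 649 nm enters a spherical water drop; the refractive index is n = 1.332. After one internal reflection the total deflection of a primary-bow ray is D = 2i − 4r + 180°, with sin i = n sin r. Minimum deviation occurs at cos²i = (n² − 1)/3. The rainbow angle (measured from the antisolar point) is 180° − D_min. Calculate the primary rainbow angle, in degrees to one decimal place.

cos²i = (1.77422 − 1)/3 = 0.25807; i = arccos(0.50801) = 59.469°.
sin r = sin 59.469°/1.332 = 0.64666; r = 40.290°.
D_min = 2·59.469° − 4·40.290° + 180° = 137.776°.
Rainbow angle = 180° − D_min = 42.224°.

42.2°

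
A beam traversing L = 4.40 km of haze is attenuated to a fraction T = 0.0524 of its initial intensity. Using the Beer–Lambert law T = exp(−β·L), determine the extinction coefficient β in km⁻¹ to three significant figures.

0.670 km⁻¹

Beer–Lambert: T = exp(−βL) ⇒ β = −ln(T)/L = −ln(0.0524)/4.40 = 2.9488/4.40 = 0.6702 km⁻¹.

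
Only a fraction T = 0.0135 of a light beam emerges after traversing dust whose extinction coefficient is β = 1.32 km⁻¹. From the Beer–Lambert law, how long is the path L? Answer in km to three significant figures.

3.26 km

Beer–Lambert: T = exp(−βL) ⇒ L = −ln(T)/β = −ln(0.0135)/1.32 = 4.3051/1.32 = 3.261 km.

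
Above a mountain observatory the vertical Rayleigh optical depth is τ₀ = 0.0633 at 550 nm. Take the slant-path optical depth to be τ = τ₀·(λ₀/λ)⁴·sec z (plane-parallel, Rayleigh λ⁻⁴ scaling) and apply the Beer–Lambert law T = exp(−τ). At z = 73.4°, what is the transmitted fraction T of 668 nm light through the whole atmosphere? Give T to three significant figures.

0.903

sec 73.4° = 3.5003.
τ = 0.0633 × (550/668)⁴ × 3.5003 = 0.0633 × 0.4596 × 3.5003 = 0.1018.
T = exp(−0.1018) = 0.9032.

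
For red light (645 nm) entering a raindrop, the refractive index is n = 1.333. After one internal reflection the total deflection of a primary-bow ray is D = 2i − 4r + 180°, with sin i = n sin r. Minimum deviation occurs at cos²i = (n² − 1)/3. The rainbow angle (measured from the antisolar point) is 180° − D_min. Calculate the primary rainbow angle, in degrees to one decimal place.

42.1°

cos²i = (1.77689 − 1)/3 = 0.25896; i = arccos(0.50888) = 59.410°.
sin r = sin 59.410°/1.333 = 0.64579; r = 40.225°.
D_min = 2·59.410° − 4·40.225° + 180° = 137.922°.
Rainbow angle = 180° − D_min = 42.078°.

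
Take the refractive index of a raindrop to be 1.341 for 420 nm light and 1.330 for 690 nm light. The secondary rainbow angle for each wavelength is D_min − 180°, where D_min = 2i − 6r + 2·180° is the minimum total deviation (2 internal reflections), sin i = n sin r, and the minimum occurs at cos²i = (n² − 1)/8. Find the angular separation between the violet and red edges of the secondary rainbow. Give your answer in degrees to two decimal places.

At 420 nm (n = 1.341): cos²i = 0.09979 → i = 71.586°, r = 45.034°, D_min = 232.966°, rainbow angle = 52.966°.
At 690 nm (n = 1.330): cos²i = 0.09611 → i = 71.940°, r = 45.630°, D_min = 230.101°, rainbow angle = 50.101°.
Angular width = |52.966° − 50.101°| = 2.865°.

2.86°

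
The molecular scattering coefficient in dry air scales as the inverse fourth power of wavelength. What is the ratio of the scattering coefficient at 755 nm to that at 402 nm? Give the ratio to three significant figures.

0.0804

Rayleigh scattering ∝ λ⁻⁴, so the ratio of coefficients is the inverse fourth power of the wavelength ratio.
σ(755)/σ(402) = (402/755)⁴ = (0.5325)⁴ = 0.08037.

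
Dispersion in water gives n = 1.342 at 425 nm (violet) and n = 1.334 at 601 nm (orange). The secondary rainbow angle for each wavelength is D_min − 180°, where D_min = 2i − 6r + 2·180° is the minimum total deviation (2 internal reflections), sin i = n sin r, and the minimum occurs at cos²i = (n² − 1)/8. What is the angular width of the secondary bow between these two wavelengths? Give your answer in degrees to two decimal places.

At 425 nm (n = 1.342): cos²i = 0.10012 → i = 71.554°, r = 44.981°, D_min = 233.222°, rainbow angle = 53.222°.
At 601 nm (n = 1.334): cos²i = 0.09744 → i = 71.810°, r = 45.411°, D_min = 231.153°, rainbow angle = 51.153°.
Angular width = |53.222° − 51.153°| = 2.070°.

2.07°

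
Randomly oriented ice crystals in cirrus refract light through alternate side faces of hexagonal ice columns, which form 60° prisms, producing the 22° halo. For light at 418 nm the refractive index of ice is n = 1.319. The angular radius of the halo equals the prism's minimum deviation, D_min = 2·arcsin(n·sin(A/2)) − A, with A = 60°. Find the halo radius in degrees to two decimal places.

n·sin(A/2) = 1.319 × sin 30° = 1.319 × 0.5000 = 0.6595.
D_min = 2·arcsin(0.6595) − 60° = 2 × 41.262° − 60° = 22.524°.

22.52°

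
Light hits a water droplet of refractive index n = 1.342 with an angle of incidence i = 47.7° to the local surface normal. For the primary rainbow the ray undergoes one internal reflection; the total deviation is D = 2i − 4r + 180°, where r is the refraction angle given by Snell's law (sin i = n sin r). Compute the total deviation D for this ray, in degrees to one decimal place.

141.6°

sin r = sin 47.7° / 1.342 = 0.7396/1.342 = 0.5511; r = 33.45°.
D = 2·47.7° − 4·33.45° + 180° = 95.40° − 133.78° + 180° = 141.62°.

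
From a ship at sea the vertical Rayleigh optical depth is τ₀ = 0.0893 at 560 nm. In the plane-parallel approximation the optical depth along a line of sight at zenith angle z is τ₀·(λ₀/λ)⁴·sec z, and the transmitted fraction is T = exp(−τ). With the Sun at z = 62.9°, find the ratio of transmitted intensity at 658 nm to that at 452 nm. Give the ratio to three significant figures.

1.43

Airmass: sec 62.9° = 2.1952.
τ(658 nm) = 0.0893 × (560/658)⁴ × 2.1952 = 0.0893 × 0.5246 × 2.1952 = 0.1028.
τ(452 nm) = 0.0893 × (560/452)⁴ × 2.1952 = 0.0893 × 2.3561 × 2.1952 = 0.4619.
T(658)/T(452) = exp(τ_B − τ_A) = exp(0.3590) = 1.4319.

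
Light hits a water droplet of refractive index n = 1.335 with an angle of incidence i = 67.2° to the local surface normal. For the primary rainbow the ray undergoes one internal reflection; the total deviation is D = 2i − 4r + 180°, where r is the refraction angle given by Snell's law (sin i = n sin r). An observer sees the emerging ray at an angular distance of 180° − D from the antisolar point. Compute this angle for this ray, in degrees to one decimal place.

sin r = sin 67.2° / 1.335 = 0.9219/1.335 = 0.6905; r = 43.67°.
D = 2·67.2° − 4·43.67° + 180° = 134.40° − 174.69° + 180° = 139.71°.
Angle from antisolar point = 180° − D = 40.29°.

40.3°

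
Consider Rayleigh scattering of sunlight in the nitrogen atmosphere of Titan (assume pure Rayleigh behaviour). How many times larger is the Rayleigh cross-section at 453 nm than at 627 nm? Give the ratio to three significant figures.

Rayleigh scattering ∝ λ⁻⁴, so the ratio of coefficients is the inverse fourth power of the wavelength ratio.
σ(453)/σ(627) = (627/453)⁴ = (1.3841)⁴ = 3.67.

3.67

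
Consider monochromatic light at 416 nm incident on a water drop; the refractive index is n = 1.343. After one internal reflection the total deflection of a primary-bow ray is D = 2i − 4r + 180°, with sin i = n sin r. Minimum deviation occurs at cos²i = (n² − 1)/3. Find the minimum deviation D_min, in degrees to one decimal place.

139.4°

cos²i = (1.80365 − 1)/3 = 0.26788; i = arccos(0.51757) = 58.830°.
sin r = sin 58.830°/1.343 = 0.63711; r = 39.577°.
D_min = 2·58.830° − 4·39.577° + 180° = 139.354°.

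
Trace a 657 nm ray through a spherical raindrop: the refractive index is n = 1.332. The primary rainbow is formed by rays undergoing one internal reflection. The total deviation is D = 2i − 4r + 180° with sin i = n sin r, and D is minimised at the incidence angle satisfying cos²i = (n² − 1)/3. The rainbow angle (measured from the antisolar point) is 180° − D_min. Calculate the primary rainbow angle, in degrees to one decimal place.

42.2°

cos²i = (1.77422 − 1)/3 = 0.25807; i = arccos(0.50801) = 59.469°.
sin r = sin 59.469°/1.332 = 0.64666; r = 40.290°.
D_min = 2·59.469° − 4·40.290° + 180° = 137.776°.
Rainbow angle = 180° − D_min = 42.224°.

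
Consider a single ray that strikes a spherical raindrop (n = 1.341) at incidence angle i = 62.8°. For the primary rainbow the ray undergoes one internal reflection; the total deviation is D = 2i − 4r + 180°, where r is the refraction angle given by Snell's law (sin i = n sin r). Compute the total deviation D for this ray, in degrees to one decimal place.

139.4°

sin r = sin 62.8° / 1.341 = 0.8894/1.341 = 0.6632; r = 41.55°.
D = 2·62.8° − 4·41.55° + 180° = 125.60° − 166.19° + 180° = 139.41°.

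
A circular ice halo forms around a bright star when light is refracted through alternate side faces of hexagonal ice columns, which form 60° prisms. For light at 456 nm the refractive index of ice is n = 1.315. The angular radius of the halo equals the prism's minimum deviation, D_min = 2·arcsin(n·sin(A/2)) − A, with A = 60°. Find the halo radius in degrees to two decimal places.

n·sin(A/2) = 1.315 × sin 30° = 1.315 × 0.5000 = 0.6575.
D_min = 2·arcsin(0.6575) − 60° = 2 × 41.109° − 60° = 22.219°.

22.22°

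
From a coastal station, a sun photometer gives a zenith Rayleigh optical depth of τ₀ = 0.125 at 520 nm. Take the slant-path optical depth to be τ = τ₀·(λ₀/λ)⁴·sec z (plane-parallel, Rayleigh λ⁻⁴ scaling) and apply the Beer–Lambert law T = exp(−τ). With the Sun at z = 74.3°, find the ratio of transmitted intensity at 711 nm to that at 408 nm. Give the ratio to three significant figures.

2.96

Airmass: sec 74.3° = 3.6955.
τ(711 nm) = 0.125 × (520/711)⁴ × 3.6955 = 0.125 × 0.2861 × 3.6955 = 0.1322.
τ(408 nm) = 0.125 × (520/408)⁴ × 3.6955 = 0.125 × 2.6386 × 3.6955 = 1.2189.
T(711)/T(408) = exp(τ_B − τ_A) = exp(1.0867) = 2.9645.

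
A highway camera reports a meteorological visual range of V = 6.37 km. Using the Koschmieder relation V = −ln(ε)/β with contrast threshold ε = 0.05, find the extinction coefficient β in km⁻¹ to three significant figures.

β = −ln(0.05) / V = 2.996 / 6.37 = 0.4703 km⁻¹.

0.470 km⁻¹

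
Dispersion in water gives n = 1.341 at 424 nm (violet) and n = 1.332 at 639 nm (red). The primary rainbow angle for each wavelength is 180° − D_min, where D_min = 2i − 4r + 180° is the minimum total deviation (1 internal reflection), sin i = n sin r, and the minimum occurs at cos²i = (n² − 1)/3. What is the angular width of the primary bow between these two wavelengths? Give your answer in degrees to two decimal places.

At 424 nm (n = 1.341): cos²i = 0.26609 → i = 58.946°, r = 39.705°, D_min = 139.071°, rainbow angle = 40.929°.
At 639 nm (n = 1.332): cos²i = 0.25807 → i = 59.469°, r = 40.290°, D_min = 137.776°, rainbow angle = 42.224°.
Angular width = |40.929° − 42.224°| = 1.295°.

1.29°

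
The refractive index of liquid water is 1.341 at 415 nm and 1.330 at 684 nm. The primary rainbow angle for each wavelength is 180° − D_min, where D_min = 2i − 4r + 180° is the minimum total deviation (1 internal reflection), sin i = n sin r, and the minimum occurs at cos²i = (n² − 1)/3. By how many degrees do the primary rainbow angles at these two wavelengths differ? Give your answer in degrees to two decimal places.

1.59°

At 415 nm (n = 1.341): cos²i = 0.26609 → i = 58.946°, r = 39.705°, D_min = 139.071°, rainbow angle = 40.929°.
At 684 nm (n = 1.330): cos²i = 0.25630 → i = 59.585°, r = 40.422°, D_min = 137.484°, rainbow angle = 42.516°.
Angular width = |40.929° − 42.516°| = 1.588°.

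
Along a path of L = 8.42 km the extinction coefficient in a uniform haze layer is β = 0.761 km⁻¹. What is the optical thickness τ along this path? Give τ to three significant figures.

τ = β·L = 0.761 × 8.42 = 6.4076.

6.41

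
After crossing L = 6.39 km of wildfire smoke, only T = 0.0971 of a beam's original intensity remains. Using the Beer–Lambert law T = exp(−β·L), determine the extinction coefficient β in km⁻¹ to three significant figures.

Beer–Lambert: T = exp(−βL) ⇒ β = −ln(T)/L = −ln(0.0971)/6.39 = 2.3320/6.39 = 0.3649 km⁻¹.

0.365 km⁻¹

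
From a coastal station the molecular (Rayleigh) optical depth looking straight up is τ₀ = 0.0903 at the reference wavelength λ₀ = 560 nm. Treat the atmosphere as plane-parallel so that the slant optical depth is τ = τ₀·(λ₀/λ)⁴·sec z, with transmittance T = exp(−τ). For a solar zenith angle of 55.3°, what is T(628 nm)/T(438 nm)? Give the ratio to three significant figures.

1.38

Airmass: sec 55.3° = 1.7566.
τ(628 nm) = 0.0903 × (560/628)⁴ × 1.7566 = 0.0903 × 0.6323 × 1.7566 = 0.1003.
τ(438 nm) = 0.0903 × (560/438)⁴ × 1.7566 = 0.0903 × 2.6721 × 1.7566 = 0.4239.
T(628)/T(438) = exp(τ_B − τ_A) = exp(0.3236) = 1.3820.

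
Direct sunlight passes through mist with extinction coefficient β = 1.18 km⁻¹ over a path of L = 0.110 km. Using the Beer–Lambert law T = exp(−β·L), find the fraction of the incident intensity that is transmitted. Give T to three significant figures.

0.878

τ = β·L = 1.18 × 0.110 = 0.1298.
T = exp(−0.1298) = 0.8783.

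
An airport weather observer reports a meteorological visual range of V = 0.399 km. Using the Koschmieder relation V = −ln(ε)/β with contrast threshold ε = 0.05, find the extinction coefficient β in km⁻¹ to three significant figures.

7.51 km⁻¹

β = −ln(0.05) / V = 2.996 / 0.399 = 7.5081 km⁻¹.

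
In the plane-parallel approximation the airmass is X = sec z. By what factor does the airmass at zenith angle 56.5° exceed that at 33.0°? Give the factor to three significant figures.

X(56.5°)/X(33.0°) = sec 56.5° / sec 33.0° = cos 33.0° / cos 56.5° = 0.8387/0.5519 = 1.5195.

1.52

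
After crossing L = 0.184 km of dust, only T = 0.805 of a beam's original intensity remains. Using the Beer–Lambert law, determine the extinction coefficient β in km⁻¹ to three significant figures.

Beer–Lambert: T = exp(−βL) ⇒ β = −ln(T)/L = −ln(0.805)/0.184 = 0.2169/0.184 = 1.179 km⁻¹.

1.18 km⁻¹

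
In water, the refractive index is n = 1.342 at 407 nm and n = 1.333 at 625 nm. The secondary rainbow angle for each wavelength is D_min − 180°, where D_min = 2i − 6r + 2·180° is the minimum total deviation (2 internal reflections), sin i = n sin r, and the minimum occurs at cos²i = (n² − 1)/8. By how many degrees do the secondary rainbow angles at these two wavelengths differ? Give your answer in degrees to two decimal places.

At 407 nm (n = 1.342): cos²i = 0.10012 → i = 71.554°, r = 44.981°, D_min = 233.222°, rainbow angle = 53.222°.
At 625 nm (n = 1.333): cos²i = 0.09711 → i = 71.843°, r = 45.466°, D_min = 230.891°, rainbow angle = 50.891°.
Angular width = |53.222° − 50.891°| = 2.331°.

2.33°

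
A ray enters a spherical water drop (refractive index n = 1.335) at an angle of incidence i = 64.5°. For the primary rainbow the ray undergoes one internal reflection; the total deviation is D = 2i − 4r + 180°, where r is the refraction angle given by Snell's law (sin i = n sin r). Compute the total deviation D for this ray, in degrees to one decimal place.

138.8°

sin r = sin 64.5° / 1.335 = 0.9026/1.335 = 0.6761; r = 42.54°.
D = 2·64.5° − 4·42.54° + 180° = 129.00° − 170.16° + 180° = 138.84°.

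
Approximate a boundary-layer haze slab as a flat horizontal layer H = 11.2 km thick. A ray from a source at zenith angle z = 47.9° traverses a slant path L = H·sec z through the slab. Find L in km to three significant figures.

sec z = 1/cos 47.9° = 1.4916.
L = 11.2 × 1.4916 = 16.706 km.

16.7 km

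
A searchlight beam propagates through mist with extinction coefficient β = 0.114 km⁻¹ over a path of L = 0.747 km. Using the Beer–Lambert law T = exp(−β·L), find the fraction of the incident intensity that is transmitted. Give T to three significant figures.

0.918

τ = β·L = 0.114 × 0.747 = 0.0852.
T = exp(−0.0852) = 0.9184.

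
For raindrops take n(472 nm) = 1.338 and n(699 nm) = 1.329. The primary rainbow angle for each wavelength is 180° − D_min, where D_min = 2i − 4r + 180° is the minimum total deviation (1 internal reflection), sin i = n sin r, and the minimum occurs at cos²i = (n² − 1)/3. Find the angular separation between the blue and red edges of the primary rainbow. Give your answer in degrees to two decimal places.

At 472 nm (n = 1.338): cos²i = 0.26341 → i = 59.120°, r = 39.899°, D_min = 138.643°, rainbow angle = 41.357°.
At 699 nm (n = 1.329): cos²i = 0.25541 → i = 59.643°, r = 40.487°, D_min = 137.337°, rainbow angle = 42.663°.
Angular width = |41.357° − 42.663°| = 1.307°.

1.31°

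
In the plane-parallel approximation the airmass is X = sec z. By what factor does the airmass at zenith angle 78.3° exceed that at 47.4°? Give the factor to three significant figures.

3.34

X(78.3°)/X(47.4°) = sec 78.3° / sec 47.4° = cos 47.4° / cos 78.3° = 0.6769/0.2028 = 3.3379.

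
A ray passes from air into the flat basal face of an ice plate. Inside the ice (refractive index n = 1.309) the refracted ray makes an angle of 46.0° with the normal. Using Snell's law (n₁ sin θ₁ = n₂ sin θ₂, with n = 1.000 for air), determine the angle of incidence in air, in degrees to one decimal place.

Snell: sin θ_i = n · sin θ_r = 1.309 × sin 46.0° = 1.309 × 0.7193 = 0.9416.
θ_i = arcsin(0.9416) = 70.32°.

70.3°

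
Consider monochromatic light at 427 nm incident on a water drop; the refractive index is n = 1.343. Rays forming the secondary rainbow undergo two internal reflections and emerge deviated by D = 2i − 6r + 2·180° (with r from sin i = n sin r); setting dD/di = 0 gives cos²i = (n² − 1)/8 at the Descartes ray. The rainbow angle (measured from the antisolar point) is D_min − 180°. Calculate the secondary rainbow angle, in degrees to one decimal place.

53.5°

cos²i = (1.80365 − 1)/8 = 0.10046; i = arccos(0.31695) = 71.522°.
sin r = sin 71.522°/1.343 = 0.70621; r = 44.928°.
D_min = 2·71.522° − 6·44.928° + 360° = 233.478°.
Rainbow angle = D_min − 180° = 53.478°.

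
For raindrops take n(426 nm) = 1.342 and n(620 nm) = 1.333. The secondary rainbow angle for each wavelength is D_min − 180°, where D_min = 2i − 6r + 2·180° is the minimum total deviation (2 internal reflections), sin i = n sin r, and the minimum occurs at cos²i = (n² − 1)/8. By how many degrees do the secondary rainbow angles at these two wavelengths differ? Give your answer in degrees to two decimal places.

2.33°

At 426 nm (n = 1.342): cos²i = 0.10012 → i = 71.554°, r = 44.981°, D_min = 233.222°, rainbow angle = 53.222°.
At 620 nm (n = 1.333): cos²i = 0.09711 → i = 71.843°, r = 45.466°, D_min = 230.891°, rainbow angle = 50.891°.
Angular width = |53.222° − 50.891°| = 2.331°.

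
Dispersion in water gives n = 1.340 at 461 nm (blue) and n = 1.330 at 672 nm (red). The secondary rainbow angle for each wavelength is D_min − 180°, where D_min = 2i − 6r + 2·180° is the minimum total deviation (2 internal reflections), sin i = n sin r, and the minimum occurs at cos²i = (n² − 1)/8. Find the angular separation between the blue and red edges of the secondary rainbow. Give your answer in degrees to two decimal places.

2.61°

At 461 nm (n = 1.340): cos²i = 0.09945 → i = 71.618°, r = 45.088°, D_min = 232.709°, rainbow angle = 52.709°.
At 672 nm (n = 1.330): cos²i = 0.09611 → i = 71.940°, r = 45.630°, D_min = 230.101°, rainbow angle = 50.101°.
Angular width = |52.709° − 50.101°| = 2.608°.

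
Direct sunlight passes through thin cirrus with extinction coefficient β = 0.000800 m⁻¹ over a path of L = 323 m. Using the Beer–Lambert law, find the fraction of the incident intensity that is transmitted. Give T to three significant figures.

τ = β·L = 0.000800 × 323 = 0.2584.
T = exp(−0.2584) = 0.7723.

0.772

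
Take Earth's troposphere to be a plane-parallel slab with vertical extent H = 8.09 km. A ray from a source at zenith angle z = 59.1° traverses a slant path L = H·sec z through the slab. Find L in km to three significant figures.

15.8 km

sec z = 1/cos 59.1° = 1.9473.
L = 8.09 × 1.9473 = 15.753 km.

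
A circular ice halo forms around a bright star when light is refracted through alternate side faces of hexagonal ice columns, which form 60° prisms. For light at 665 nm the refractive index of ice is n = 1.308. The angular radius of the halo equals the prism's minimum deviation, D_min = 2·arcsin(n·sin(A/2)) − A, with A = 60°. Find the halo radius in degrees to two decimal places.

n·sin(A/2) = 1.308 × sin 30° = 1.308 × 0.5000 = 0.6540.
D_min = 2·arcsin(0.6540) − 60° = 2 × 40.844° − 60° = 21.688°.

21.69°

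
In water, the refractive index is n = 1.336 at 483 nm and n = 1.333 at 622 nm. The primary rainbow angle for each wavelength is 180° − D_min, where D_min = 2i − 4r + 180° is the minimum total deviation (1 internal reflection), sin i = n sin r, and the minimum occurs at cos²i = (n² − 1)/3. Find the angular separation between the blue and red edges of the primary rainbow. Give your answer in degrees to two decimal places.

0.43°

At 483 nm (n = 1.336): cos²i = 0.26163 → i = 59.236°, r = 40.029°, D_min = 138.356°, rainbow angle = 41.644°.
At 622 nm (n = 1.333): cos²i = 0.25896 → i = 59.410°, r = 40.225°, D_min = 137.922°, rainbow angle = 42.078°.
Angular width = |41.644° − 42.078°| = 0.434°.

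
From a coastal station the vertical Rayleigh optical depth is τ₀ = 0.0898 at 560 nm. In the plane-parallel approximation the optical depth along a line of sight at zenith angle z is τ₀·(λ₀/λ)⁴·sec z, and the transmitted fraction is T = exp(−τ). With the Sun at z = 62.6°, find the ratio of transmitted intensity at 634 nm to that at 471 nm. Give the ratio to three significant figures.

Airmass: sec 62.6° = 2.1730.
τ(634 nm) = 0.0898 × (560/634)⁴ × 2.1730 = 0.0898 × 0.6087 × 2.1730 = 0.1188.
τ(471 nm) = 0.0898 × (560/471)⁴ × 2.1730 = 0.0898 × 1.9983 × 2.1730 = 0.3899.
T(634)/T(471) = exp(τ_B − τ_A) = exp(0.2712) = 1.3115.

1.31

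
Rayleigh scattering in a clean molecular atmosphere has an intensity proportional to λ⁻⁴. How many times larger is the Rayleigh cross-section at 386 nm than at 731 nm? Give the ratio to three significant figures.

Rayleigh scattering ∝ λ⁻⁴, so the ratio of coefficients is the inverse fourth power of the wavelength ratio.
σ(386)/σ(731) = (731/386)⁴ = (1.8938)⁴ = 12.86.

12.9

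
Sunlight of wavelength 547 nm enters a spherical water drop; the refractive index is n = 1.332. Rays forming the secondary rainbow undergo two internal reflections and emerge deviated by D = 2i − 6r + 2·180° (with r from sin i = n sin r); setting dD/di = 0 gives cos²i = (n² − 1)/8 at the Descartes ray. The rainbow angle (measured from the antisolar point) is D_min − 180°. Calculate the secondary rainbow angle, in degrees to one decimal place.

cos²i = (1.77422 − 1)/8 = 0.09678; i = arccos(0.31109) = 71.875°.
sin r = sin 71.875°/1.332 = 0.71350; r = 45.520°.
D_min = 2·71.875° − 6·45.520° + 360° = 230.628°.
Rainbow angle = D_min − 180° = 50.628°.

50.6°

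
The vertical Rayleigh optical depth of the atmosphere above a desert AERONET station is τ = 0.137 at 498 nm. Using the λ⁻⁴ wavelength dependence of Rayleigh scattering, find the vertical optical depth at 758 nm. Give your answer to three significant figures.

τ(758 nm) = τ(498 nm) × (498/758)⁴ = 0.137 × (0.6570)⁴ = 0.137 × 0.1863 = 0.0255.

0.0255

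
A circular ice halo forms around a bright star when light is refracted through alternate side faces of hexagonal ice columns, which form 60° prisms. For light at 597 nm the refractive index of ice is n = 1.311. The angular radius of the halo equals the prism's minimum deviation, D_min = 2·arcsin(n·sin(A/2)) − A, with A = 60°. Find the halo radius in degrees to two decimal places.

21.92°

n·sin(A/2) = 1.311 × sin 30° = 1.311 × 0.5000 = 0.6555.
D_min = 2·arcsin(0.6555) − 60° = 2 × 40.958° − 60° = 21.915°.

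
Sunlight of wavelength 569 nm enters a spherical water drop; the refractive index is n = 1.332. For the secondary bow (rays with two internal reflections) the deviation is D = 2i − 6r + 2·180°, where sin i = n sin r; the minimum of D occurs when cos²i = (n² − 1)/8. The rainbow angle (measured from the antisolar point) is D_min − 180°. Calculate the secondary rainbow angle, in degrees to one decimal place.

cos²i = (1.77422 − 1)/8 = 0.09678; i = arccos(0.31109) = 71.875°.
sin r = sin 71.875°/1.332 = 0.71350; r = 45.520°.
D_min = 2·71.875° − 6·45.520° + 360° = 230.628°.
Rainbow angle = D_min − 180° = 50.628°.

50.6°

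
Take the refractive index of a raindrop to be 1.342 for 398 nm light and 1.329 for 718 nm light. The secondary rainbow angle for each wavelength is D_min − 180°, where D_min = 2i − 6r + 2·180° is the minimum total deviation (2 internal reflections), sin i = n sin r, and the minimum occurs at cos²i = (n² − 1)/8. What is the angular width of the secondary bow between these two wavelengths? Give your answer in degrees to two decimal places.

3.39°

At 398 nm (n = 1.342): cos²i = 0.10012 → i = 71.554°, r = 44.981°, D_min = 233.222°, rainbow angle = 53.222°.
At 718 nm (n = 1.329): cos²i = 0.09578 → i = 71.972°, r = 45.685°, D_min = 229.837°, rainbow angle = 49.837°.
Angular width = |53.222° − 49.837°| = 3.385°.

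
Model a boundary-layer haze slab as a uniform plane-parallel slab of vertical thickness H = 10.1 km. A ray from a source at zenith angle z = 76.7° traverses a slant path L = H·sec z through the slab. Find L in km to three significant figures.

43.9 km

sec z = 1/cos 76.7° = 4.3469.
L = 10.1 × 4.3469 = 43.904 km.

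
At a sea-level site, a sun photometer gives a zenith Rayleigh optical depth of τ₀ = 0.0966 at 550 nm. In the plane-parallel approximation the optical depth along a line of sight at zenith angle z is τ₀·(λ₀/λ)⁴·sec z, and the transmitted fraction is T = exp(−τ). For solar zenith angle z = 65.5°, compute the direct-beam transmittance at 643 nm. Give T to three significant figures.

sec 65.5° = 2.4114.
τ = 0.0966 × (550/643)⁴ × 2.4114 = 0.0966 × 0.5353 × 2.4114 = 0.1247.
T = exp(−0.1247) = 0.8828.

0.883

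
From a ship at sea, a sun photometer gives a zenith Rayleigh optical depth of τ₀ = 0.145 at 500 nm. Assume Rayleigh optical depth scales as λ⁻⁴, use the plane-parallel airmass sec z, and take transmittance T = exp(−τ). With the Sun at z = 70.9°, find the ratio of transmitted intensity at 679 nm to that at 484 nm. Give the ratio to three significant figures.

Airmass: sec 70.9° = 3.0561.
τ(679 nm) = 0.145 × (500/679)⁴ × 3.0561 = 0.145 × 0.2940 × 3.0561 = 0.1303.
τ(484 nm) = 0.145 × (500/484)⁴ × 3.0561 = 0.145 × 1.1389 × 3.0561 = 0.5047.
T(679)/T(484) = exp(τ_B − τ_A) = exp(0.3744) = 1.4541.

1.45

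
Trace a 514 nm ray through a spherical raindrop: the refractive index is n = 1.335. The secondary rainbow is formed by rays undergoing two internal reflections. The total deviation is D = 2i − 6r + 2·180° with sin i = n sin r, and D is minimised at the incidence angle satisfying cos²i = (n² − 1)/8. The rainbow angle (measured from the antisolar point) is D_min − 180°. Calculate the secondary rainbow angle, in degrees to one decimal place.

cos²i = (1.78222 − 1)/8 = 0.09778; i = arccos(0.31269) = 71.778°.
sin r = sin 71.778°/1.335 = 0.71150; r = 45.357°.
D_min = 2·71.778° − 6·45.357° + 360° = 231.414°.
Rainbow angle = D_min − 180° = 51.414°.

51.4°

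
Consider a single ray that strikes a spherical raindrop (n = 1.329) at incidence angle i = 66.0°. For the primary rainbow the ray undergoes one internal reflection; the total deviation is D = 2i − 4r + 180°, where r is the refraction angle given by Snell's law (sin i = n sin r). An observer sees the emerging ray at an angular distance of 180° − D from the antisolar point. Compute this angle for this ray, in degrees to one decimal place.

41.7°

sin r = sin 66.0° / 1.329 = 0.9135/1.329 = 0.6874; r = 43.42°.
D = 2·66.0° − 4·43.42° + 180° = 132.00° − 173.70° + 180° = 138.30°.
Angle from antisolar point = 180° − D = 41.70°.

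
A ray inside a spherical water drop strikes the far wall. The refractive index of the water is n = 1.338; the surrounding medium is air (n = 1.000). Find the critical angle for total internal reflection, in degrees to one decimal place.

48.4°

sin θ_c = n_air / n = 1.000 / 1.338 = 0.7474.
θ_c = arcsin(0.7474) = 48.36°.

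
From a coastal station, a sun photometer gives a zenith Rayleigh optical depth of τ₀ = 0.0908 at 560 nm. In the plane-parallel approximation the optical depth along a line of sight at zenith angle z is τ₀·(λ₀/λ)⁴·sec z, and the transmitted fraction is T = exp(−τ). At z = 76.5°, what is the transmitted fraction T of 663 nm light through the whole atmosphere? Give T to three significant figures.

0.820

sec 76.5° = 4.2837.
τ = 0.0908 × (560/663)⁴ × 4.2837 = 0.0908 × 0.5090 × 4.2837 = 0.1980.
T = exp(−0.1980) = 0.8204.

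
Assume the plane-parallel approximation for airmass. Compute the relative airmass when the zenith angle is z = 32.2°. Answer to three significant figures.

X = sec z = 1/cos 32.2° = 1/0.8462 = 1.1818.

1.18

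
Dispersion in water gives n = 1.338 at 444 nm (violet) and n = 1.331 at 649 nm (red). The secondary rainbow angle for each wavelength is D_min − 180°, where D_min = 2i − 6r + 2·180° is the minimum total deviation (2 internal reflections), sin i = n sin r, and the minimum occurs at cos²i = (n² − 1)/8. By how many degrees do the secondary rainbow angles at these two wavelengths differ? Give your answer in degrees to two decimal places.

1.83°

At 444 nm (n = 1.338): cos²i = 0.09878 → i = 71.682°, r = 45.195°, D_min = 232.193°, rainbow angle = 52.193°.
At 649 nm (n = 1.331): cos²i = 0.09645 → i = 71.907°, r = 45.575°, D_min = 230.365°, rainbow angle = 50.365°.
Angular width = |52.193° − 50.365°| = 1.828°.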